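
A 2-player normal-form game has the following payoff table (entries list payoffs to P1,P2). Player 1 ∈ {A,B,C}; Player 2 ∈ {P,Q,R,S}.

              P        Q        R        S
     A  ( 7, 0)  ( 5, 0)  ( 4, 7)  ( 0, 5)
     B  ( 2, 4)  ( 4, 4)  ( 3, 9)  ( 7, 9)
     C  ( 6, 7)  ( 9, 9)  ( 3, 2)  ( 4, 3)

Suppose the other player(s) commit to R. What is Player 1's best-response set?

P1 best: {A}

u_1(A vs R) = 4
u_1(B vs R) = 3
u_1(C vs R) = 3
max payoff 4 at {A}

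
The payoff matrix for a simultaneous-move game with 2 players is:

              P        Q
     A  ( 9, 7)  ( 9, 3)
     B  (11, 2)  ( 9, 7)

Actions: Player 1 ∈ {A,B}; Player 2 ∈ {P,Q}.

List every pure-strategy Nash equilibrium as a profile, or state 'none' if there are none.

(A,P): not NE [P1→B gives 11>9]
(A,Q): not NE [P2→P gives 7>3]
(B,P): not NE [P2→Q gives 7>2]
(B,Q): NE

Nash profiles: (B,Q)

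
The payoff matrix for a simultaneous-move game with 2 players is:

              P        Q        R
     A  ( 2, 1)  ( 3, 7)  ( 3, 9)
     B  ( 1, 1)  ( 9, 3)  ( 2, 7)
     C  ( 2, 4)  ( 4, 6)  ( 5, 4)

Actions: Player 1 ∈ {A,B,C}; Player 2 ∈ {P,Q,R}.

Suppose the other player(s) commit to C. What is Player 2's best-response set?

u_2(P vs C) = 4
u_2(Q vs C) = 6
u_2(R vs C) = 4
max payoff 6 at {Q}

P2 best: {Q}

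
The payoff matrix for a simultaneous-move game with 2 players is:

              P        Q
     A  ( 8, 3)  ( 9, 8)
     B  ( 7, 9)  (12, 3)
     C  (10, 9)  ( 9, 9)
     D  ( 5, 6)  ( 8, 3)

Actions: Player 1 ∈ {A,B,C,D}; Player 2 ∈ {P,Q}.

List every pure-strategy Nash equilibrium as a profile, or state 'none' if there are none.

(A,P): not NE [P1→C gives 10>8; P2→Q gives 8>3]
(A,Q): not NE [P1→B gives 12>9]
(B,P): not NE [P1→C gives 10>7]
(B,Q): not NE [P2→P gives 9>3]
(C,P): NE
(C,Q): not NE [P1→B gives 12>9]
(D,P): not NE [P1→C gives 10>5]
(D,Q): not NE [P1→B gives 12>8; P2→P gives 6>3]

PSNE = {(C,P)}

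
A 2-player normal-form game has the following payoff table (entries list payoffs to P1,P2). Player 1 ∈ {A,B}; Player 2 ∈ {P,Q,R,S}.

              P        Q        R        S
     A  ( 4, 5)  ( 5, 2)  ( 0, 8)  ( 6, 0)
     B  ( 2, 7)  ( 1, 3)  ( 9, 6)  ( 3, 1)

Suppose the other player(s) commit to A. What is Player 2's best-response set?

u_2(P vs A) = 5
u_2(Q vs A) = 2
u_2(R vs A) = 8
u_2(S vs A) = 0
max payoff 8 at {R}

BR_2 = {R}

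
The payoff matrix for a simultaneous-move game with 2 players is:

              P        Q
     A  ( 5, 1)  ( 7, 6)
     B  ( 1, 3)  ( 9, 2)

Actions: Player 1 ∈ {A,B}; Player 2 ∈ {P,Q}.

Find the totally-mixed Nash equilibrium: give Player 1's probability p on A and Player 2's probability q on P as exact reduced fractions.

P1 indiff ⇒ q·5+(1-q)·7 = q·1+(1-q)·9 ⇒ q(4) = (1-q)(2) ⇒ q = 1/3
P2 indiff ⇒ p·1+(1-p)·3 = p·6+(1-p)·2 ⇒ p(-5) = (1-p)(-1) ⇒ p = 1/6

p=1/6, q=1/3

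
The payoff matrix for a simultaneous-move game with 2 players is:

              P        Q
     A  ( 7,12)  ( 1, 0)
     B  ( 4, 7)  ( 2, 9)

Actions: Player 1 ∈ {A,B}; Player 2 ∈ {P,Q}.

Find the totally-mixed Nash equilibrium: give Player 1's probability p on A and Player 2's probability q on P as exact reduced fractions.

P1 mixes 1/7 on A; P2 mixes 1/4 on P

P1 indiff ⇒ q·7+(1-q)·1 = q·4+(1-q)·2 ⇒ q(3) = (1-q)(1) ⇒ q = 1/4
P2 indiff ⇒ p·12+(1-p)·7 = p·0+(1-p)·9 ⇒ p(12) = (1-p)(2) ⇒ p = 1/7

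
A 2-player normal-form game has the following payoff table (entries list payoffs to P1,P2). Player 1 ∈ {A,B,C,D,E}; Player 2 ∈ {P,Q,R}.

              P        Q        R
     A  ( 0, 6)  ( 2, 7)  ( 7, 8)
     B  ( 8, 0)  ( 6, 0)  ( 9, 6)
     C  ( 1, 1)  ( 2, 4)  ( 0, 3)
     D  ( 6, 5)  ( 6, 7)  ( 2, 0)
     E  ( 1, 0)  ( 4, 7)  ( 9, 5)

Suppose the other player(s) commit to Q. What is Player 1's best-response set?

P1 best: {B,D}

u_1(A vs Q) = 2
u_1(B vs Q) = 6
u_1(C vs Q) = 2
u_1(D vs Q) = 6
u_1(E vs Q) = 4
max payoff 6 at {B,D}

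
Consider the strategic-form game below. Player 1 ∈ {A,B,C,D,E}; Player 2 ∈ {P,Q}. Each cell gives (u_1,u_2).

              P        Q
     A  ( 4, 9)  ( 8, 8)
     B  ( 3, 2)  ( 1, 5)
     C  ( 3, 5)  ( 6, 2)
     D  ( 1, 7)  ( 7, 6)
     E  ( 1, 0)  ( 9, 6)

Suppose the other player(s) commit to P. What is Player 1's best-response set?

u_1(A vs P) = 4
u_1(B vs P) = 3
u_1(C vs P) = 3
u_1(D vs P) = 1
u_1(E vs P) = 1
max payoff 4 at {A}

P1 best: {A}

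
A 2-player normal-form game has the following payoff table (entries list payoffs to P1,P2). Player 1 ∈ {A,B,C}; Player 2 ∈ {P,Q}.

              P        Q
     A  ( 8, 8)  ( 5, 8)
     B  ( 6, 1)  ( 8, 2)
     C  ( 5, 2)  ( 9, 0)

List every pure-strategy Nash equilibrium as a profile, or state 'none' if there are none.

(A,P): NE
(A,Q): not NE [P1→C gives 9>5]
(B,P): not NE [P1→A gives 8>6; P2→Q gives 2>1]
(B,Q): not NE [P1→C gives 9>8]
(C,P): not NE [P1→A gives 8>5]
(C,Q): not NE [P2→P gives 2>0]

PSNE = {(A,P)}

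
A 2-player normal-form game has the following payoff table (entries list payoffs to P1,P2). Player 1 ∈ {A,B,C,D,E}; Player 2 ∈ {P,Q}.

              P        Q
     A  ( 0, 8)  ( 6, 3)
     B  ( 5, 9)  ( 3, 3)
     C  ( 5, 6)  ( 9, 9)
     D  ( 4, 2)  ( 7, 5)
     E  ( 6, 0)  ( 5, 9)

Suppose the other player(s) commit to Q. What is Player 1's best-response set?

u_1(A vs Q) = 6
u_1(B vs Q) = 3
u_1(C vs Q) = 9
u_1(D vs Q) = 7
u_1(E vs Q) = 5
max payoff 9 at {C}

argmax u_1 = {C}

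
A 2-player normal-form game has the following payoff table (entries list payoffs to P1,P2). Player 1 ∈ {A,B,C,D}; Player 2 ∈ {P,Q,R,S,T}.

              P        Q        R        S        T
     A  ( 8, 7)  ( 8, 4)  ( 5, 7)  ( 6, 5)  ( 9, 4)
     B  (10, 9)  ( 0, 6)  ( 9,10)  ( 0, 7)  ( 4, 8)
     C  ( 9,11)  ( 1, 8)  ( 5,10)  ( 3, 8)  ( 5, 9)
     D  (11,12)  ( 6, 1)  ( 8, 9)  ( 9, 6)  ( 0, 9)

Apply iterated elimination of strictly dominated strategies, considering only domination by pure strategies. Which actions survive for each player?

P2 drop Q (P beats it: A:7>4 B:9>6 C:11>8 D:12>1)
P2 drop S (P beats it: A:7>5 B:9>7 C:11>8 D:12>6)
P2 drop T (P beats it: A:7>4 B:9>8 C:11>9 D:12>9)
P1 drop A (B beats it: P:10>8 R:9>5)
P1 drop C (B beats it: P:10>9 R:9>5)
P1→{B,D} P2→{P,R}

Survivors P1:{B,D} P2:{P,R}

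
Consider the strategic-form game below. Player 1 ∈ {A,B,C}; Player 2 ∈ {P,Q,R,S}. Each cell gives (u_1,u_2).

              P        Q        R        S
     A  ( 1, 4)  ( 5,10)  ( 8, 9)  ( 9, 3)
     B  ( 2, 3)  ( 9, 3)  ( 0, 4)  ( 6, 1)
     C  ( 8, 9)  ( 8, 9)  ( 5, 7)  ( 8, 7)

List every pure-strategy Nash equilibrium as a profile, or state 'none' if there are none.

Nash profiles: (C,P)

(A,P): not NE [P1→C gives 8>1; P2→Q gives 10>4]
(A,Q): not NE [P1→B gives 9>5]
(A,R): not NE [P2→Q gives 10>9]
(A,S): not NE [P2→Q gives 10>3]
(B,P): not NE [P1→C gives 8>2; P2→R gives 4>3]
(B,Q): not NE [P2→R gives 4>3]
(B,R): not NE [P1→A gives 8>0]
(B,S): not NE [P1→A gives 9>6; P2→R gives 4>1]
(C,P): NE
(C,Q): not NE [P1→B gives 9>8]
(C,R): not NE [P1→A gives 8>5; P2→Q gives 9>7]
(C,S): not NE [P1→A gives 9>8; P2→Q gives 9>7]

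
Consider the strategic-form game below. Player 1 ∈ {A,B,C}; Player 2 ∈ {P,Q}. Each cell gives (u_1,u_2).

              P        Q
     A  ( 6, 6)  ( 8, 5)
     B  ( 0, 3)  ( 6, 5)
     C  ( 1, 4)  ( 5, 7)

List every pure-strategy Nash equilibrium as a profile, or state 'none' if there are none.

(A,P): NE
(A,Q): not NE [P2→P gives 6>5]
(B,P): not NE [P1→A gives 6>0; P2→Q gives 5>3]
(B,Q): not NE [P1→A gives 8>6]
(C,P): not NE [P1→A gives 6>1; P2→Q gives 7>4]
(C,Q): not NE [P1→A gives 8>5]

PSNE = {(A,P)}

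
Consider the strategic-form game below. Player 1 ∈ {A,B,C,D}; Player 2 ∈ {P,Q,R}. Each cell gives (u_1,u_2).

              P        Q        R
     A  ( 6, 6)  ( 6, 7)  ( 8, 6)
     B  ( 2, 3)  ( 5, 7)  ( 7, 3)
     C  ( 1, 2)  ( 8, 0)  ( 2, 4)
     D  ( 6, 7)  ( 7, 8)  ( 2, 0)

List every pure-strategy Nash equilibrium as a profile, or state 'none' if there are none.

(A,P): not NE [P2→Q gives 7>6]
(A,Q): not NE [P1→C gives 8>6]
(A,R): not NE [P2→Q gives 7>6]
(B,P): not NE [P1→D gives 6>2; P2→Q gives 7>3]
(B,Q): not NE [P1→C gives 8>5]
(B,R): not NE [P1→A gives 8>7; P2→Q gives 7>3]
(C,P): not NE [P1→D gives 6>1; P2→R gives 4>2]
(C,Q): not NE [P2→R gives 4>0]
(C,R): not NE [P1→A gives 8>2]
(D,P): not NE [P2→Q gives 8>7]
(D,Q): not NE [P1→C gives 8>7]
(D,R): not NE [P1→A gives 8>2; P2→Q gives 8>0]

Equilibria: none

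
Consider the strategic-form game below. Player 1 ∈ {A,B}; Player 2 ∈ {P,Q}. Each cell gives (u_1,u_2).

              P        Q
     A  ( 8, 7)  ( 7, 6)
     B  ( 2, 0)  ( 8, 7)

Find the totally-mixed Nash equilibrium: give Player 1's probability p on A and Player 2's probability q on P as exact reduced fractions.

P1 indiff ⇒ q·8+(1-q)·7 = q·2+(1-q)·8 ⇒ q(6) = (1-q)(1) ⇒ q = 1/7
P2 indiff ⇒ p·7+(1-p)·0 = p·6+(1-p)·7 ⇒ p(1) = (1-p)(7) ⇒ p = 7/8

(p,q) = (7/8, 1/7)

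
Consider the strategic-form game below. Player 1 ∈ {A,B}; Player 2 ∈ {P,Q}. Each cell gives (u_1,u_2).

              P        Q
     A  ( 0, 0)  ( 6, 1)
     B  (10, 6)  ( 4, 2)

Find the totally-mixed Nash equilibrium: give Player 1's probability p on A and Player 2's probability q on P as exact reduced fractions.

P1 indiff ⇒ q·0+(1-q)·6 = q·10+(1-q)·4 ⇒ q(-10) = (1-q)(-2) ⇒ q = 1/6
P2 indiff ⇒ p·0+(1-p)·6 = p·1+(1-p)·2 ⇒ p(-1) = (1-p)(-4) ⇒ p = 4/5

p=4/5, q=1/6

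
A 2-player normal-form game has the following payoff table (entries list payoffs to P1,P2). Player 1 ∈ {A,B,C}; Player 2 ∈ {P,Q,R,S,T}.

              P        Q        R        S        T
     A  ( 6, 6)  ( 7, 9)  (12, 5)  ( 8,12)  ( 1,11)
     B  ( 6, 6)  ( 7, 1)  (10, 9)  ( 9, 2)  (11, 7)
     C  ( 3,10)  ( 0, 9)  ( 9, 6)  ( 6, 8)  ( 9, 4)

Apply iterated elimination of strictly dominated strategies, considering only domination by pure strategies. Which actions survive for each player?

Survivors P1:{A,B} P2:{R,S,T}

P1 drop C (B beats it: P:6>3 Q:7>0 R:10>9 S:9>6 T:11>9)
P2 drop P (T beats it: A:11>6 B:7>6)
P2 drop Q (S beats it: A:12>9 B:2>1)
P1→{A,B} P2→{R,S,T}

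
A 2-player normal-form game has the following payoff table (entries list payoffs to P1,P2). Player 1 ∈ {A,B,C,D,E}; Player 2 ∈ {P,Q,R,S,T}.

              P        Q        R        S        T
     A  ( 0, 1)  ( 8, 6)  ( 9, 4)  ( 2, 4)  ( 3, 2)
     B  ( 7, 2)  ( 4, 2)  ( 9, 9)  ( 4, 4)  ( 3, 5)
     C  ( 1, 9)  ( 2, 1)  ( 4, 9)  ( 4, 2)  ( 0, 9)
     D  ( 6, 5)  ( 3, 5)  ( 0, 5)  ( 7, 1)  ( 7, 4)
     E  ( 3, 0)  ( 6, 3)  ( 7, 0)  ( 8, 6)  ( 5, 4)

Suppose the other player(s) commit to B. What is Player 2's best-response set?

u_2(P vs B) = 2
u_2(Q vs B) = 2
u_2(R vs B) = 9
u_2(S vs B) = 4
u_2(T vs B) = 5
max payoff 9 at {R}

P2 best: {R}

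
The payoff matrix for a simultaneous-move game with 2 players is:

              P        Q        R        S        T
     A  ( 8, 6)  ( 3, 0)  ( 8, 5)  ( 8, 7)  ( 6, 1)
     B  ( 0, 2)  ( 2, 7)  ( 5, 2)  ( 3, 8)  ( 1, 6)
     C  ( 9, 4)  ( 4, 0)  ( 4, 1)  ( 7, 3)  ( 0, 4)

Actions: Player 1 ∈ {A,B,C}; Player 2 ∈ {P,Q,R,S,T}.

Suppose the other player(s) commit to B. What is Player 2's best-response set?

u_2(P vs B) = 2
u_2(Q vs B) = 7
u_2(R vs B) = 2
u_2(S vs B) = 8
u_2(T vs B) = 6
max payoff 8 at {S}

BR_2 = {S}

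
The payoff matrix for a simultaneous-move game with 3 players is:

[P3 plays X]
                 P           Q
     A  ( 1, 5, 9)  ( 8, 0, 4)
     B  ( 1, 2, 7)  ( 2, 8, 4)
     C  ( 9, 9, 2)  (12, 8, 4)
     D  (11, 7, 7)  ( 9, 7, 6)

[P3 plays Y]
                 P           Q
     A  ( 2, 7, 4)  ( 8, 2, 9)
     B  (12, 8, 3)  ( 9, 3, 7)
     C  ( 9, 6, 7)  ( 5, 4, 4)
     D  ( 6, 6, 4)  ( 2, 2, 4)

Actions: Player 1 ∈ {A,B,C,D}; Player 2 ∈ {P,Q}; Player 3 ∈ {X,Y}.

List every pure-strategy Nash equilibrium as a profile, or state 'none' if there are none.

PSNE = {(D,P,X)}

(A,P,X): not NE [P1→D gives 11>1]
(A,P,Y): not NE [P1→B gives 12>2; P3→X gives 9>4]
(A,Q,X): not NE [P1→C gives 12>8; P2→P gives 5>0; P3→Y gives 9>4]
(A,Q,Y): not NE [P1→B gives 9>8; P2→P gives 7>2]
(B,P,X): not NE [P1→D gives 11>1; P2→Q gives 8>2]
(B,P,Y): not NE [P3→X gives 7>3]
(B,Q,X): not NE [P1→C gives 12>2; P3→Y gives 7>4]
(B,Q,Y): not NE [P2→P gives 8>3]
(C,P,X): not NE [P1→D gives 11>9; P3→Y gives 7>2]
(C,P,Y): not NE [P1→B gives 12>9]
(C,Q,X): not NE [P2→P gives 9>8]
(C,Q,Y): not NE [P1→B gives 9>5; P2→P gives 6>4]
(D,P,X): NE
(D,P,Y): not NE [P1→B gives 12>6; P3→X gives 7>4]
(D,Q,X): not NE [P1→C gives 12>9]
(D,Q,Y): not NE [P1→B gives 9>2; P2→P gives 6>2; P3→X gives 6>4]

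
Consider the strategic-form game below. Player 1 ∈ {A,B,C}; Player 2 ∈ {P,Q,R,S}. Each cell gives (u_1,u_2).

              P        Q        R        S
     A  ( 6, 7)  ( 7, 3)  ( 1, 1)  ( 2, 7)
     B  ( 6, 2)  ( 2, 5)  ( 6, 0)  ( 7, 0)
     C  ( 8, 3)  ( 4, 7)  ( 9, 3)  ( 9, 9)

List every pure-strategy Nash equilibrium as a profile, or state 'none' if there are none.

(A,P): not NE [P1→C gives 8>6]
(A,Q): not NE [P2→S gives 7>3]
(A,R): not NE [P1→C gives 9>1; P2→S gives 7>1]
(A,S): not NE [P1→C gives 9>2]
(B,P): not NE [P1→C gives 8>6; P2→Q gives 5>2]
(B,Q): not NE [P1→A gives 7>2]
(B,R): not NE [P1→C gives 9>6; P2→Q gives 5>0]
(B,S): not NE [P1→C gives 9>7; P2→Q gives 5>0]
(C,P): not NE [P2→S gives 9>3]
(C,Q): not NE [P1→A gives 7>4; P2→S gives 9>7]
(C,R): not NE [P2→S gives 9>3]
(C,S): NE

Nash profiles: (C,S)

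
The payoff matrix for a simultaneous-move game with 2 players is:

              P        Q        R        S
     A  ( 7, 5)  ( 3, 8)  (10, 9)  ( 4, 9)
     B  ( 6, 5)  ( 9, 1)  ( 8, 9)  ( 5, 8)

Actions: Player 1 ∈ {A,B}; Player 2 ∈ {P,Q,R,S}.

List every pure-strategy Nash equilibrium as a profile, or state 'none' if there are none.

(A,P): not NE [P2→S gives 9>5]
(A,Q): not NE [P1→B gives 9>3; P2→S gives 9>8]
(A,R): NE
(A,S): not NE [P1→B gives 5>4]
(B,P): not NE [P1→A gives 7>6; P2→R gives 9>5]
(B,Q): not NE [P2→R gives 9>1]
(B,R): not NE [P1→A gives 10>8]
(B,S): not NE [P2→R gives 9>8]

PSNE = {(A,R)}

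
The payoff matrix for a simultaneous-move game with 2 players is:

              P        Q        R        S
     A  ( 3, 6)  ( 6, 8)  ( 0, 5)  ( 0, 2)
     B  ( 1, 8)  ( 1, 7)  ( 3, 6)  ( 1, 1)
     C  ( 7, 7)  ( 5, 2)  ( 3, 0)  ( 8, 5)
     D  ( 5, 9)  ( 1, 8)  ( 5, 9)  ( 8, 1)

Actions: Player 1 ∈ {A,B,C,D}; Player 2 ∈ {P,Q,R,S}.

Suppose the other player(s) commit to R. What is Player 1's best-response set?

u_1(A vs R) = 0
u_1(B vs R) = 3
u_1(C vs R) = 3
u_1(D vs R) = 5
max payoff 5 at {D}

P1 best: {D}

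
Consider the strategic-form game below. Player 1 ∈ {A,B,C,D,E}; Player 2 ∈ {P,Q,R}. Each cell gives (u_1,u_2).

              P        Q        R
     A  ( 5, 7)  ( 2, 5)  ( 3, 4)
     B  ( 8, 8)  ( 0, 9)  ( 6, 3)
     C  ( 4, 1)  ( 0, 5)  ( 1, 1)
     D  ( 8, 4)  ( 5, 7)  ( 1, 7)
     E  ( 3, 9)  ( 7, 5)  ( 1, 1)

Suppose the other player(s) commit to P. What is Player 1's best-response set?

P1 best: {B,D}

u_1(A vs P) = 5
u_1(B vs P) = 8
u_1(C vs P) = 4
u_1(D vs P) = 8
u_1(E vs P) = 3
max payoff 8 at {B,D}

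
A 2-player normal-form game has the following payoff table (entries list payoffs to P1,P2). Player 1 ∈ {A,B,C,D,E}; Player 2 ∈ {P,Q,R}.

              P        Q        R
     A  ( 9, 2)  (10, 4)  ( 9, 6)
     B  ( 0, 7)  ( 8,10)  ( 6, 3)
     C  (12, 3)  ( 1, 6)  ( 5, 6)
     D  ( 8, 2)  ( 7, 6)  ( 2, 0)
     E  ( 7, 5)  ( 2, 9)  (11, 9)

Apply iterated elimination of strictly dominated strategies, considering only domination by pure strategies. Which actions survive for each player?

IESDS → P1:{A,E} P2:{Q,R}

P1 drop B (A beats it: P:9>0 Q:10>8 R:9>6)
P1 drop D (A beats it: P:9>8 Q:10>7 R:9>2)
P2 drop P (Q beats it: A:4>2 C:6>3 E:9>5)
P1 drop C (A beats it: Q:10>1 R:9>5)
P1→{A,E} P2→{Q,R}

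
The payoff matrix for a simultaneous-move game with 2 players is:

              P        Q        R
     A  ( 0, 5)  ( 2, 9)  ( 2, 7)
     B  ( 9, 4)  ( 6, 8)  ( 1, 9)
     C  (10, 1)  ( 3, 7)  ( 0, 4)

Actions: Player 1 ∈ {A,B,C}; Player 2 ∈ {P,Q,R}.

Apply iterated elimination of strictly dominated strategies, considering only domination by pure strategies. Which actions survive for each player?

P2 drop P (Q beats it: A:9>5 B:8>4 C:7>1)
P1 drop C (B beats it: Q:6>3 R:1>0)
P1→{A,B} P2→{Q,R}

IESDS → P1:{A,B} P2:{Q,R}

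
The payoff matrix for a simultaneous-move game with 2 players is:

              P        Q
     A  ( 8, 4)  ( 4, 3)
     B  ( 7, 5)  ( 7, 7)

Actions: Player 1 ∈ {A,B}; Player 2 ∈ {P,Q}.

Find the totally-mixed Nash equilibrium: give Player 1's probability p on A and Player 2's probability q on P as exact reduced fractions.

P1 indiff ⇒ q·8+(1-q)·4 = q·7+(1-q)·7 ⇒ q(1) = (1-q)(3) ⇒ q = 3/4
P2 indiff ⇒ p·4+(1-p)·5 = p·3+(1-p)·7 ⇒ p(1) = (1-p)(2) ⇒ p = 2/3

P1 mixes 2/3 on A; P2 mixes 3/4 on P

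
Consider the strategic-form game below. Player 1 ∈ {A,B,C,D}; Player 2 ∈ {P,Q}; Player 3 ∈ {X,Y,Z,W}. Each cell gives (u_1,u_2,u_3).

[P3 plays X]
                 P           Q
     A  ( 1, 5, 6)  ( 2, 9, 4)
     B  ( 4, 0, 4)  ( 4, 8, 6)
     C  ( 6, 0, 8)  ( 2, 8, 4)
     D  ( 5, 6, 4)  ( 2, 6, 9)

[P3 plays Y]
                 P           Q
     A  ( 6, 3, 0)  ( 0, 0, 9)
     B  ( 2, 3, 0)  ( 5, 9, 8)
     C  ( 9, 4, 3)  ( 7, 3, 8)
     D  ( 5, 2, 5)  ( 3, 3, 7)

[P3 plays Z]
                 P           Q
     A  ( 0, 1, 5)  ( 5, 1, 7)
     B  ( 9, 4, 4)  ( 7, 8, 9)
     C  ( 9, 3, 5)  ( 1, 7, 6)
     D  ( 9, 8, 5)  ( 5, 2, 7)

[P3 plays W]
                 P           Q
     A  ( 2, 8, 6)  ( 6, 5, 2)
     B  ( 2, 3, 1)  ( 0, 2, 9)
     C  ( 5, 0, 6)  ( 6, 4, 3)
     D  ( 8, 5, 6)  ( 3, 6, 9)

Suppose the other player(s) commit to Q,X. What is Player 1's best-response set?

P1 best: {B}

u_1(A vs Q,X) = 2
u_1(B vs Q,X) = 4
u_1(C vs Q,X) = 2
u_1(D vs Q,X) = 2
max payoff 4 at {B}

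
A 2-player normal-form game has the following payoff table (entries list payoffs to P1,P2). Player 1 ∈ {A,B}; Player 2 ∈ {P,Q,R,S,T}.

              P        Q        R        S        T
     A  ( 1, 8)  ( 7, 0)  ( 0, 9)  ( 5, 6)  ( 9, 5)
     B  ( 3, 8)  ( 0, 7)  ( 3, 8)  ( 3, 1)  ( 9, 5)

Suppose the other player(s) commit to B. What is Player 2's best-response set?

u_2(P vs B) = 8
u_2(Q vs B) = 7
u_2(R vs B) = 8
u_2(S vs B) = 1
u_2(T vs B) = 5
max payoff 8 at {P,R}

argmax u_2 = {P,R}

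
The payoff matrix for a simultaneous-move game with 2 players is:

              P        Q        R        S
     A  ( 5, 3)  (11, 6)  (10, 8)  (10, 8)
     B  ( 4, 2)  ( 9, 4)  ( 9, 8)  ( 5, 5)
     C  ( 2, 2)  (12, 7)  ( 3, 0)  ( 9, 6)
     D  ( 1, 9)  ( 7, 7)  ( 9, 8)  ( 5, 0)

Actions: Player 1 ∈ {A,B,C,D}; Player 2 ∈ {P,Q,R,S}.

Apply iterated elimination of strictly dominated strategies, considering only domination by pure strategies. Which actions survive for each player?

Survivors P1:{A,C} P2:{Q,R,S}

P1 drop B (A beats it: P:5>4 Q:11>9 R:10>9 S:10>5)
P1 drop D (A beats it: P:5>1 Q:11>7 R:10>9 S:10>5)
P2 drop P (Q beats it: A:6>3 C:7>2)
P1→{A,C} P2→{Q,R,S}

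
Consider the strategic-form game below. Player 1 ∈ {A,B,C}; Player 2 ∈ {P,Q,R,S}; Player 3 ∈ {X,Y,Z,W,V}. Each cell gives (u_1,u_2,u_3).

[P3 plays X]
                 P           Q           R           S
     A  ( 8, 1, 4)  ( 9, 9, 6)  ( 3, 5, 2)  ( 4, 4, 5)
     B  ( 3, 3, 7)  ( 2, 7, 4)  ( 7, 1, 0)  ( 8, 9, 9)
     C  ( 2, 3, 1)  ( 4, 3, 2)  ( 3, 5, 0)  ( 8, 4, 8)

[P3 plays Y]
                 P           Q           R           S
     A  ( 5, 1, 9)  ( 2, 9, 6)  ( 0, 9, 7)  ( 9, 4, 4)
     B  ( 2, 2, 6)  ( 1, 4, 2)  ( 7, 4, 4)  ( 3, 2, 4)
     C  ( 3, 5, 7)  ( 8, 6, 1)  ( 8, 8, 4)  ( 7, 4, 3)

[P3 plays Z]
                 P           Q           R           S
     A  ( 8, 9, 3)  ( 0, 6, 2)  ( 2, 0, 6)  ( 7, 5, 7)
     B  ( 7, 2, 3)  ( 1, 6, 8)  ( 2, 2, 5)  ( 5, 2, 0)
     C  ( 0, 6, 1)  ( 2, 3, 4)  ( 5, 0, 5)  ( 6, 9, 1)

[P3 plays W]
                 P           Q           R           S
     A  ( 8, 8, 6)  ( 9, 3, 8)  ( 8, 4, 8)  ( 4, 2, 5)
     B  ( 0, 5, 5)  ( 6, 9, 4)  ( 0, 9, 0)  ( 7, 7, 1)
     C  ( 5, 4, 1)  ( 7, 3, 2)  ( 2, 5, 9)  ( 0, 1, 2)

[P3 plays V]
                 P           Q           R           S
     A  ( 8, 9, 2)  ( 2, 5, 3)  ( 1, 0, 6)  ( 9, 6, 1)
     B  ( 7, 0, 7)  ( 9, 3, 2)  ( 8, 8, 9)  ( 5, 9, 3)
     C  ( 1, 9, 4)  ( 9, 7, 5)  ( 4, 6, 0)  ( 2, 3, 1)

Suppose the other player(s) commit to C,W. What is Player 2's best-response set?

u_2(P vs C,W) = 4
u_2(Q vs C,W) = 3
u_2(R vs C,W) = 5
u_2(S vs C,W) = 1
max payoff 5 at {R}

argmax u_2 = {R}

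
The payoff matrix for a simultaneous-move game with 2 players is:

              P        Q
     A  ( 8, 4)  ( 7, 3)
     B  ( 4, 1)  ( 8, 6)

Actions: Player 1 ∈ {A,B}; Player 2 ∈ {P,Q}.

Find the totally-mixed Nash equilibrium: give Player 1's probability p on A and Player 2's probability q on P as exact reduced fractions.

p=5/6, q=1/5

P1 indiff ⇒ q·8+(1-q)·7 = q·4+(1-q)·8 ⇒ q(4) = (1-q)(1) ⇒ q = 1/5
P2 indiff ⇒ p·4+(1-p)·1 = p·3+(1-p)·6 ⇒ p(1) = (1-p)(5) ⇒ p = 5/6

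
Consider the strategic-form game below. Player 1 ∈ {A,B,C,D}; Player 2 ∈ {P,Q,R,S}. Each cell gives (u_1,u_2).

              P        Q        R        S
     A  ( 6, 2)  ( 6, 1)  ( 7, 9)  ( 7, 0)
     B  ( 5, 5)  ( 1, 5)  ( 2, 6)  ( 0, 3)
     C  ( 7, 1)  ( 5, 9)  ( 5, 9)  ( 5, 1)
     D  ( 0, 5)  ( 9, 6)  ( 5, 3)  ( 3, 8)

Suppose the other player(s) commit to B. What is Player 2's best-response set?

BR_2 = {R}

u_2(P vs B) = 5
u_2(Q vs B) = 5
u_2(R vs B) = 6
u_2(S vs B) = 3
max payoff 6 at {R}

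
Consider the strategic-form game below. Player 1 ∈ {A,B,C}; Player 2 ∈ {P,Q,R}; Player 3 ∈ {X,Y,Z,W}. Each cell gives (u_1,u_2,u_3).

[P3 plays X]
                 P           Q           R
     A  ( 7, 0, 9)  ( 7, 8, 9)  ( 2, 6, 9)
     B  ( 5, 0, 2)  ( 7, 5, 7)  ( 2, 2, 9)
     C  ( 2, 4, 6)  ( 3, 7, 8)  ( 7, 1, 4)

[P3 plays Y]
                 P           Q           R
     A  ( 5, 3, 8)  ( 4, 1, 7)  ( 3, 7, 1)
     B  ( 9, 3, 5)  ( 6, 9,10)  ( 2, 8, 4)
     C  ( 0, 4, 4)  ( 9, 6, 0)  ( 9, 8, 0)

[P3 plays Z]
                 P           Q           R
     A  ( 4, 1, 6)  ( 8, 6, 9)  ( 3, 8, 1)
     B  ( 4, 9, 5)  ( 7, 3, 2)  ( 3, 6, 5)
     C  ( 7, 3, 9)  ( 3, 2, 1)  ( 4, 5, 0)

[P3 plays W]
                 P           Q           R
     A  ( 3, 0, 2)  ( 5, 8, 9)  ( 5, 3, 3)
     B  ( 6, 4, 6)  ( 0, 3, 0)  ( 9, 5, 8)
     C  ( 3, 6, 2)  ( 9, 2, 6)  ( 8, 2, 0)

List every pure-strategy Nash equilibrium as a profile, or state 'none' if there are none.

(A,P,X): not NE [P2→Q gives 8>0]
(A,P,Y): not NE [P1→B gives 9>5; P2→R gives 7>3; P3→X gives 9>8]
(A,P,Z): not NE [P1→C gives 7>4; P2→R gives 8>1; P3→X gives 9>6]
(A,P,W): not NE [P1→B gives 6>3; P2→Q gives 8>0; P3→X gives 9>2]
(A,Q,X): NE
(A,Q,Y): not NE [P1→C gives 9>4; P2→R gives 7>1; P3→W gives 9>7]
(A,Q,Z): not NE [P2→R gives 8>6]
(A,Q,W): not NE [P1→C gives 9>5]
(A,R,X): not NE [P1→C gives 7>2; P2→Q gives 8>6]
(A,R,Y): not NE [P1→C gives 9>3; P3→X gives 9>1]
(A,R,Z): not NE [P1→C gives 4>3; P3→X gives 9>1]
(A,R,W): not NE [P1→B gives 9>5; P2→Q gives 8>3; P3→X gives 9>3]
(B,P,X): not NE [P1→A gives 7>5; P2→Q gives 5>0; P3→W gives 6>2]
(B,P,Y): not NE [P2→Q gives 9>3; P3→W gives 6>5]
(B,P,Z): not NE [P1→C gives 7>4; P3→W gives 6>5]
(B,P,W): not NE [P2→R gives 5>4]
(B,Q,X): not NE [P3→Y gives 10>7]
(B,Q,Y): not NE [P1→C gives 9>6]
(B,Q,Z): not NE [P1→A gives 8>7; P2→P gives 9>3; P3→Y gives 10>2]
(B,Q,W): not NE [P1→C gives 9>0; P2→R gives 5>3; P3→Y gives 10>0]
(B,R,X): not NE [P1→C gives 7>2; P2→Q gives 5>2]
(B,R,Y): not NE [P1→C gives 9>2; P2→Q gives 9>8; P3→X gives 9>4]
(B,R,Z): not NE [P1→C gives 4>3; P2→P gives 9>6; P3→X gives 9>5]
(B,R,W): not NE [P3→X gives 9>8]
(C,P,X): not NE [P1→A gives 7>2; P2→Q gives 7>4; P3→Z gives 9>6]
(C,P,Y): not NE [P1→B gives 9>0; P2→R gives 8>4; P3→Z gives 9>4]
(C,P,Z): not NE [P2→R gives 5>3]
(C,P,W): not NE [P1→B gives 6>3; P3→Z gives 9>2]
(C,Q,X): not NE [P1→B gives 7>3]
(C,Q,Y): not NE [P2→R gives 8>6; P3→X gives 8>0]
(C,Q,Z): not NE [P1→A gives 8>3; P2→R gives 5>2; P3→X gives 8>1]
(C,Q,W): not NE [P2→P gives 6>2; P3→X gives 8>6]
(C,R,X): not NE [P2→Q gives 7>1]
(C,R,Y): not NE [P3→X gives 4>0]
(C,R,Z): not NE [P3→X gives 4>0]
(C,R,W): not NE [P1→B gives 9>8; P2→P gives 6>2; P3→X gives 4>0]

Nash profiles: (A,Q,X)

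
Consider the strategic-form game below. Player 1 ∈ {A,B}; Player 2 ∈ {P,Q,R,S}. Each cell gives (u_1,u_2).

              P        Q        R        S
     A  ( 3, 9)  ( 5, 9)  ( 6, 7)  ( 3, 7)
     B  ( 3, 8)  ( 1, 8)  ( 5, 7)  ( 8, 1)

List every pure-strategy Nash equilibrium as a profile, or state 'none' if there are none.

NE set: (A,P), (A,Q), (B,P)

(A,P): NE
(A,Q): NE
(A,R): not NE [P2→Q gives 9>7]
(A,S): not NE [P1→B gives 8>3; P2→Q gives 9>7]
(B,P): NE
(B,Q): not NE [P1→A gives 5>1]
(B,R): not NE [P1→A gives 6>5; P2→Q gives 8>7]
(B,S): not NE [P2→Q gives 8>1]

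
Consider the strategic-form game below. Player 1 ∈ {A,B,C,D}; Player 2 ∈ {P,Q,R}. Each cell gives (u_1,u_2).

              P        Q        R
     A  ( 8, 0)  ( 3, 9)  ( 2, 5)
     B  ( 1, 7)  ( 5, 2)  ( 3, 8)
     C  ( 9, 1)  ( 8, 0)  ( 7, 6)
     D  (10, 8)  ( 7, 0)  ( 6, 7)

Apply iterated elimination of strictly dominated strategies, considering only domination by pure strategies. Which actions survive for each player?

Remaining: P1:{C,D} P2:{P,R}

P1 drop A (C beats it: P:9>8 Q:8>3 R:7>2)
P1 drop B (C beats it: P:9>1 Q:8>5 R:7>3)
P2 drop Q (P beats it: C:1>0 D:8>0)
P1→{C,D} P2→{P,R}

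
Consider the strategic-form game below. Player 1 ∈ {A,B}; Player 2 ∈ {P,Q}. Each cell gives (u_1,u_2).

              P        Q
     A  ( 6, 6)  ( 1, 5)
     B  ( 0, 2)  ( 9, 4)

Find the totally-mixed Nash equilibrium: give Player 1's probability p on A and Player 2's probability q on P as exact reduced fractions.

P1 indiff ⇒ q·6+(1-q)·1 = q·0+(1-q)·9 ⇒ q(6) = (1-q)(8) ⇒ q = 4/7
P2 indiff ⇒ p·6+(1-p)·2 = p·5+(1-p)·4 ⇒ p(1) = (1-p)(2) ⇒ p = 2/3

(p,q) = (2/3, 4/7)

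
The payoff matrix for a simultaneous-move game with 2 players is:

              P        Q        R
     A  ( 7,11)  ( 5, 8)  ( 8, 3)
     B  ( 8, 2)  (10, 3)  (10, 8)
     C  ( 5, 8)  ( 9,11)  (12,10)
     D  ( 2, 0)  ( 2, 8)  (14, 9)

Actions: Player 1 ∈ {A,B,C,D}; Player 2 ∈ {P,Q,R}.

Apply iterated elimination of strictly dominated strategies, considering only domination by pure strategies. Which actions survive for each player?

Survivors P1:{B,C,D} P2:{Q,R}

P1 drop A (B beats it: P:8>7 Q:10>5 R:10>8)
P2 drop P (Q beats it: B:3>2 C:11>8 D:8>0)
P1→{B,C,D} P2→{Q,R}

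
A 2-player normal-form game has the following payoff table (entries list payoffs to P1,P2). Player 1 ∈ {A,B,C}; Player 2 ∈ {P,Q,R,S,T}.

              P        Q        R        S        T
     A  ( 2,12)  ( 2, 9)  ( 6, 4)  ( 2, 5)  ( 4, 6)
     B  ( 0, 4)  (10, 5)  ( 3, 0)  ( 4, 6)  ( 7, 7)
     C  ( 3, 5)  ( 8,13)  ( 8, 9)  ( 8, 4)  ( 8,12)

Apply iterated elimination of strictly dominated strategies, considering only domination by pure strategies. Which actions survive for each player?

P1 drop A (C beats it: P:3>2 Q:8>2 R:8>6 S:8>2 T:8>4)
P2 drop P (Q beats it: B:5>4 C:13>5)
P2 drop R (Q beats it: B:5>0 C:13>9)
P2 drop S (T beats it: B:7>6 C:12>4)
P1→{B,C} P2→{Q,T}

IESDS → P1:{B,C} P2:{Q,T}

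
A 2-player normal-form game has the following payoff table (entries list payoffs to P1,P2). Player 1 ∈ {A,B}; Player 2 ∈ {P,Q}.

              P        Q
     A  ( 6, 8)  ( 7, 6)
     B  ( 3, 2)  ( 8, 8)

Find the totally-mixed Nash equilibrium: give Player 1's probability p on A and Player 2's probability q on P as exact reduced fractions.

P1 indiff ⇒ q·6+(1-q)·7 = q·3+(1-q)·8 ⇒ q(3) = (1-q)(1) ⇒ q = 1/4
P2 indiff ⇒ p·8+(1-p)·2 = p·6+(1-p)·8 ⇒ p(2) = (1-p)(6) ⇒ p = 3/4

(p,q) = (3/4, 1/4)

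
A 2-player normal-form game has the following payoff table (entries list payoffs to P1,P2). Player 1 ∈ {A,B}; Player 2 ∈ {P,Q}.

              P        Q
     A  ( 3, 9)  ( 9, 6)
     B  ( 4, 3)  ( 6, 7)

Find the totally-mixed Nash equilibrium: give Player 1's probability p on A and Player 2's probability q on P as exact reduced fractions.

p=4/7, q=3/4

P1 indiff ⇒ q·3+(1-q)·9 = q·4+(1-q)·6 ⇒ q(-1) = (1-q)(-3) ⇒ q = 3/4
P2 indiff ⇒ p·9+(1-p)·3 = p·6+(1-p)·7 ⇒ p(3) = (1-p)(4) ⇒ p = 4/7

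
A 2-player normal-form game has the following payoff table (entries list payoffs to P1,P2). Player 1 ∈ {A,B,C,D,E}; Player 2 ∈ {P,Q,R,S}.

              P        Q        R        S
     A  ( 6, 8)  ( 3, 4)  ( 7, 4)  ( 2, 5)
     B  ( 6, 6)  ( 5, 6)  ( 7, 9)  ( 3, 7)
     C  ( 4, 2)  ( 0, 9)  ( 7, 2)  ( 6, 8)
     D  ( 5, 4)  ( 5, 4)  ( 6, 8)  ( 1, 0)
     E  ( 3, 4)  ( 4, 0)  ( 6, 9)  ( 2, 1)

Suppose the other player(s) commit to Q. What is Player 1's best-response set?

u_1(A vs Q) = 3
u_1(B vs Q) = 5
u_1(C vs Q) = 0
u_1(D vs Q) = 5
u_1(E vs Q) = 4
max payoff 5 at {B,D}

P1 best: {B,D}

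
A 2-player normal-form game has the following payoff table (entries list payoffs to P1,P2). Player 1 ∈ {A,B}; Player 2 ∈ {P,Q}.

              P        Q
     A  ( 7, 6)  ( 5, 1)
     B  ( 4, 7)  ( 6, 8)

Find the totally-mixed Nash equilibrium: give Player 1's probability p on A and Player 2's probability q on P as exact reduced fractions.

P1 indiff ⇒ q·7+(1-q)·5 = q·4+(1-q)·6 ⇒ q(3) = (1-q)(1) ⇒ q = 1/4
P2 indiff ⇒ p·6+(1-p)·7 = p·1+(1-p)·8 ⇒ p(5) = (1-p)(1) ⇒ p = 1/6

(p,q) = (1/6, 1/4)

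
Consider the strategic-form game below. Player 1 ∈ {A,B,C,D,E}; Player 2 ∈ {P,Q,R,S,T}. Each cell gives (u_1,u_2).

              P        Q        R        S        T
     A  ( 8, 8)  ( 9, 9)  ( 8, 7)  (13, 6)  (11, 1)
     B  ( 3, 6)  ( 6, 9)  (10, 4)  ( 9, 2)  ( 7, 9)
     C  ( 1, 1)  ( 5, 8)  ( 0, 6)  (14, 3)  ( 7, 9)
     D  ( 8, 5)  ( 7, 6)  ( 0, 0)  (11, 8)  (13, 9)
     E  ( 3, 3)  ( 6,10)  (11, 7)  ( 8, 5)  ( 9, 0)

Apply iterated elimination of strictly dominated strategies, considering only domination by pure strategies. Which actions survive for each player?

P2 drop P (Q beats it: A:9>8 B:9>6 C:8>1 D:6>5 E:10>3)
P2 drop R (Q beats it: A:9>7 B:9>4 C:8>6 D:6>0 E:10>7)
P1 drop B (A beats it: Q:9>6 S:13>9 T:11>7)
P1 drop E (A beats it: Q:9>6 S:13>8 T:11>9)
P1→{A,C,D} P2→{Q,S,T}

Remaining: P1:{A,C,D} P2:{Q,S,T}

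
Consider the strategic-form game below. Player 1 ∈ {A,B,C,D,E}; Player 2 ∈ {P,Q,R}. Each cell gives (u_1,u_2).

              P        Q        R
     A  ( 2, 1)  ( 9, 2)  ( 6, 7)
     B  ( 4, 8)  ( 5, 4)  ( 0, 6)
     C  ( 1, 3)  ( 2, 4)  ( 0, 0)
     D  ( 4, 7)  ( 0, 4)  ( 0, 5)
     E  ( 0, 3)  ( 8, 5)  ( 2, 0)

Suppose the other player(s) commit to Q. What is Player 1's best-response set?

u_1(A vs Q) = 9
u_1(B vs Q) = 5
u_1(C vs Q) = 2
u_1(D vs Q) = 0
u_1(E vs Q) = 8
max payoff 9 at {A}

BR_1 = {A}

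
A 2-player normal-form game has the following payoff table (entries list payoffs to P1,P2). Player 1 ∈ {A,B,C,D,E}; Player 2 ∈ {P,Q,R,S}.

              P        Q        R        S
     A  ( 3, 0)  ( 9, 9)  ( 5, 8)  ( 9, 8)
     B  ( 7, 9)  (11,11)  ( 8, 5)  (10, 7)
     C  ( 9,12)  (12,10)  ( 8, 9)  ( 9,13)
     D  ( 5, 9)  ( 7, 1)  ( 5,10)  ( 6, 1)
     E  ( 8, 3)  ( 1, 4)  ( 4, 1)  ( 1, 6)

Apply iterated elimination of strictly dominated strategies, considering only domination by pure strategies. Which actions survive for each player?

IESDS → P1:{B,C} P2:{P,Q,S}

P1 drop A (B beats it: P:7>3 Q:11>9 R:8>5 S:10>9)
P1 drop D (B beats it: P:7>5 Q:11>7 R:8>5 S:10>6)
P1 drop E (C beats it: P:9>8 Q:12>1 R:8>4 S:9>1)
P2 drop R (P beats it: B:9>5 C:12>9)
P1→{B,C} P2→{P,Q,S}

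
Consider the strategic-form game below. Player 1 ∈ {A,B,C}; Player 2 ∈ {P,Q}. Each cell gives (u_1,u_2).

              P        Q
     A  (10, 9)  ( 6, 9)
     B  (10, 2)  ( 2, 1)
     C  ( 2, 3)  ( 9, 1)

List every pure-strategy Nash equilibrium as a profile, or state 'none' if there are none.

(A,P): NE
(A,Q): not NE [P1→C gives 9>6]
(B,P): NE
(B,Q): not NE [P1→C gives 9>2; P2→P gives 2>1]
(C,P): not NE [P1→B gives 10>2]
(C,Q): not NE [P2→P gives 3>1]

NE set: (A,P), (B,P)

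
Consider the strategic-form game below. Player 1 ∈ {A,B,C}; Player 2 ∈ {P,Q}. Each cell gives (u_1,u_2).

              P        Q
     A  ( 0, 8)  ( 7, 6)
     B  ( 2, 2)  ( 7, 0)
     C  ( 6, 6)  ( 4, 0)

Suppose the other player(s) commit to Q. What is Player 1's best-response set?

u_1(A vs Q) = 7
u_1(B vs Q) = 7
u_1(C vs Q) = 4
max payoff 7 at {A,B}

P1 best: {A,B}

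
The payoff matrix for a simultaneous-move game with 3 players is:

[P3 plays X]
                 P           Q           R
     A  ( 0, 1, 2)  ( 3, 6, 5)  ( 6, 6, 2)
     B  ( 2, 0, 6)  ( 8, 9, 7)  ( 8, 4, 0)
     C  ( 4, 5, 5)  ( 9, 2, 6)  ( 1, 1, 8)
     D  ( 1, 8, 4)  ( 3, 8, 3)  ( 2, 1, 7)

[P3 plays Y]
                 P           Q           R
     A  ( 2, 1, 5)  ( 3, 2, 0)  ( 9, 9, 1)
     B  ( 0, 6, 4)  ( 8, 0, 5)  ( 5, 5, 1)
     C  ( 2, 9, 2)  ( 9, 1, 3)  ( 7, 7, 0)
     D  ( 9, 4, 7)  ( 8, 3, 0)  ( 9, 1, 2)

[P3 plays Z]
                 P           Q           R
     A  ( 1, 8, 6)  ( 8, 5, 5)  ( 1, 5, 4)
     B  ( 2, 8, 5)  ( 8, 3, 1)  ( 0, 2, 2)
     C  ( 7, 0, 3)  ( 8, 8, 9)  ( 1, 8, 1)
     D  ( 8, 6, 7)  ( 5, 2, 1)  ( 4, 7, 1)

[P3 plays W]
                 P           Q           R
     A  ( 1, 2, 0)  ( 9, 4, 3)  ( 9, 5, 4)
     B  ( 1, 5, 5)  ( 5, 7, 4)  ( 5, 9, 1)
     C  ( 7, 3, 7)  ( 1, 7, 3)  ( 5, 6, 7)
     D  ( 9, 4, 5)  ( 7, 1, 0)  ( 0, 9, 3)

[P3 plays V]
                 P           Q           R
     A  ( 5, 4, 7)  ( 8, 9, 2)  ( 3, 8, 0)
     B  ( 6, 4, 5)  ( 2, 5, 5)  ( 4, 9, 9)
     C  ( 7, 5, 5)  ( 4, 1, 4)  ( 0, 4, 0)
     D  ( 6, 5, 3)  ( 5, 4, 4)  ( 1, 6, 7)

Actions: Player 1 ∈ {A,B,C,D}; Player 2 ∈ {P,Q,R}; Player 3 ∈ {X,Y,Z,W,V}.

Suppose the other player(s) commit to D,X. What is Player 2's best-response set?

P2 best: {P,Q}

u_2(P vs D,X) = 8
u_2(Q vs D,X) = 8
u_2(R vs D,X) = 1
max payoff 8 at {P,Q}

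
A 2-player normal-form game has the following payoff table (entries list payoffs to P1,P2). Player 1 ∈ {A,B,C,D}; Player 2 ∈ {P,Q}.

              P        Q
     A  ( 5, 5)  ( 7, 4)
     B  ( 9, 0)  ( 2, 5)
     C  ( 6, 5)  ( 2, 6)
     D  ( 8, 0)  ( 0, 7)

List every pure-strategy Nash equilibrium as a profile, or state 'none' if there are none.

(A,P): not NE [P1→B gives 9>5]
(A,Q): not NE [P2→P gives 5>4]
(B,P): not NE [P2→Q gives 5>0]
(B,Q): not NE [P1→A gives 7>2]
(C,P): not NE [P1→B gives 9>6; P2→Q gives 6>5]
(C,Q): not NE [P1→A gives 7>2]
(D,P): not NE [P1→B gives 9>8; P2→Q gives 7>0]
(D,Q): not NE [P1→A gives 7>0]

PSNE: ∅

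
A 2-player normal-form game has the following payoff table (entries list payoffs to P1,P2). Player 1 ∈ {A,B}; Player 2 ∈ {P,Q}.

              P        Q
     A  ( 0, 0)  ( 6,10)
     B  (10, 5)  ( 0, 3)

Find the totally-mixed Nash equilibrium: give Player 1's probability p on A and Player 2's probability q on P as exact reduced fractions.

P1 indiff ⇒ q·0+(1-q)·6 = q·10+(1-q)·0 ⇒ q(-10) = (1-q)(-6) ⇒ q = 3/8
P2 indiff ⇒ p·0+(1-p)·5 = p·10+(1-p)·3 ⇒ p(-10) = (1-p)(-2) ⇒ p = 1/6

p=1/6, q=3/8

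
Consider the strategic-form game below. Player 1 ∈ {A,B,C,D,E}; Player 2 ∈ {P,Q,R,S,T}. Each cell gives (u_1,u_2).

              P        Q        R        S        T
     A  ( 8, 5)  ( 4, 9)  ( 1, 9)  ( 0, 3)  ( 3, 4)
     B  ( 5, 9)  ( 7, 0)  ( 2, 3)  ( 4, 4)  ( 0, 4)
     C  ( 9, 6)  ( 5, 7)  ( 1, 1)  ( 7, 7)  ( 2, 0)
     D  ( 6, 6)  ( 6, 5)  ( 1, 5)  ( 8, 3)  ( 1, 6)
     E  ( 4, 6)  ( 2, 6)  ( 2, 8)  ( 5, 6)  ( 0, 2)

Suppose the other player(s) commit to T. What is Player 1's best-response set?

P1 best: {A}

u_1(A vs T) = 3
u_1(B vs T) = 0
u_1(C vs T) = 2
u_1(D vs T) = 1
u_1(E vs T) = 0
max payoff 3 at {A}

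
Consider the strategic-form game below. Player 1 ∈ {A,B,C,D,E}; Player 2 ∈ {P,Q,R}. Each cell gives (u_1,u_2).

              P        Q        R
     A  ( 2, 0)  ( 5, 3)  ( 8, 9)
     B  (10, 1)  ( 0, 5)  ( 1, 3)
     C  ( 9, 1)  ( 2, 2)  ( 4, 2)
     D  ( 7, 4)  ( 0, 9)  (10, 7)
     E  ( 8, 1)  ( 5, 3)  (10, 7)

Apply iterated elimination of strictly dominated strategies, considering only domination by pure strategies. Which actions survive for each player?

P2 drop P (Q beats it: A:3>0 B:5>1 C:2>1 D:9>4 E:3>1)
P1 drop B (A beats it: Q:5>0 R:8>1)
P1 drop C (A beats it: Q:5>2 R:8>4)
P1→{A,D,E} P2→{Q,R}

Remaining: P1:{A,D,E} P2:{Q,R}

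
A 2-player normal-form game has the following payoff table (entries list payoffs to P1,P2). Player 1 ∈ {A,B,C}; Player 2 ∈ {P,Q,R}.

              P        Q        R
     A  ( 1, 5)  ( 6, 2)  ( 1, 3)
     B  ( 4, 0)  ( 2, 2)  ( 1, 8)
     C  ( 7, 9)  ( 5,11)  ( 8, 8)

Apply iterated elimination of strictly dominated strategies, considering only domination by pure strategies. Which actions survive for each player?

P1 drop B (C beats it: P:7>4 Q:5>2 R:8>1)
P2 drop R (P beats it: A:5>3 C:9>8)
P1→{A,C} P2→{P,Q}

Remaining: P1:{A,C} P2:{P,Q}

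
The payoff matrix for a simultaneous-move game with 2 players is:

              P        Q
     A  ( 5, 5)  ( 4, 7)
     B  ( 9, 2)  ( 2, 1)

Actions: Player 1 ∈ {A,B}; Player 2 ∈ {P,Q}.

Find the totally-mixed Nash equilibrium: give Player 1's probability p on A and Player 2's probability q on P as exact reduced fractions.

p=1/3, q=1/3

P1 indiff ⇒ q·5+(1-q)·4 = q·9+(1-q)·2 ⇒ q(-4) = (1-q)(-2) ⇒ q = 1/3
P2 indiff ⇒ p·5+(1-p)·2 = p·7+(1-p)·1 ⇒ p(-2) = (1-p)(-1) ⇒ p = 1/3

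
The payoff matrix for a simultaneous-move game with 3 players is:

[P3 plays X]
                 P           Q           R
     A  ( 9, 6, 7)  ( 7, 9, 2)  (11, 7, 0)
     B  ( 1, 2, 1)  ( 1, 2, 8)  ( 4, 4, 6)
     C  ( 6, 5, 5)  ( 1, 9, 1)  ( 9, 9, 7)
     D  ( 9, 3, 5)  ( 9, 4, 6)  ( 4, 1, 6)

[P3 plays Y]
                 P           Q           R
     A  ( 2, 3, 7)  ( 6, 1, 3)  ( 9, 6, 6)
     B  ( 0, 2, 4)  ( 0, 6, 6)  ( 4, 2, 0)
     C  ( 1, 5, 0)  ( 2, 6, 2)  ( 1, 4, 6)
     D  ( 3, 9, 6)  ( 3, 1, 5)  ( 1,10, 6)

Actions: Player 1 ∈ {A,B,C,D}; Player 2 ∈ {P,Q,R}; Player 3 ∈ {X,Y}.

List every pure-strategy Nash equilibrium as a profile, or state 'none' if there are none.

(A,P,X): not NE [P2→Q gives 9>6]
(A,P,Y): not NE [P1→D gives 3>2; P2→R gives 6>3]
(A,Q,X): not NE [P1→D gives 9>7; P3→Y gives 3>2]
(A,Q,Y): not NE [P2→R gives 6>1]
(A,R,X): not NE [P2→Q gives 9>7; P3→Y gives 6>0]
(A,R,Y): NE
(B,P,X): not NE [P1→D gives 9>1; P2→R gives 4>2; P3→Y gives 4>1]
(B,P,Y): not NE [P1→D gives 3>0; P2→Q gives 6>2]
(B,Q,X): not NE [P1→D gives 9>1; P2→R gives 4>2]
(B,Q,Y): not NE [P1→A gives 6>0; P3→X gives 8>6]
(B,R,X): not NE [P1→A gives 11>4]
(B,R,Y): not NE [P1→A gives 9>4; P2→Q gives 6>2; P3→X gives 6>0]
(C,P,X): not NE [P1→D gives 9>6; P2→R gives 9>5]
(C,P,Y): not NE [P1→D gives 3>1; P2→Q gives 6>5; P3→X gives 5>0]
(C,Q,X): not NE [P1→D gives 9>1; P3→Y gives 2>1]
(C,Q,Y): not NE [P1→A gives 6>2]
(C,R,X): not NE [P1→A gives 11>9]
(C,R,Y): not NE [P1→A gives 9>1; P2→Q gives 6>4; P3→X gives 7>6]
(D,P,X): not NE [P2→Q gives 4>3; P3→Y gives 6>5]
(D,P,Y): not NE [P2→R gives 10>9]
(D,Q,X): NE
(D,Q,Y): not NE [P1→A gives 6>3; P2→R gives 10>1; P3→X gives 6>5]
(D,R,X): not NE [P1→A gives 11>4; P2→Q gives 4>1]
(D,R,Y): not NE [P1→A gives 9>1]

Nash profiles: (A,R,Y), (D,Q,X)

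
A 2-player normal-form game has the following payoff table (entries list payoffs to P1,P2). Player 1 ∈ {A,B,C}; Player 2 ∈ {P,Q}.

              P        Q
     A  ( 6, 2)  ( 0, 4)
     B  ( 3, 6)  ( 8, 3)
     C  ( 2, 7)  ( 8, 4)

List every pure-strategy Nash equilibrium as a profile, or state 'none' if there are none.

(A,P): not NE [P2→Q gives 4>2]
(A,Q): not NE [P1→C gives 8>0]
(B,P): not NE [P1→A gives 6>3]
(B,Q): not NE [P2→P gives 6>3]
(C,P): not NE [P1→A gives 6>2]
(C,Q): not NE [P2→P gives 7>4]

PSNE: ∅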